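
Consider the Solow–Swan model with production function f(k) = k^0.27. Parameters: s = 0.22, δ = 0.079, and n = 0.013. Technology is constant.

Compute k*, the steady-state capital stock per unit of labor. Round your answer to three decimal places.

In steady state, investment equals break-even investment: s·k^α = (n + δ)·k.
Dividing both sides by k: k^(1−α) = s / (n + δ).
k^0.73 = 0.22 / (0.013 + 0.079) = 0.22 / 0.092 = 2.3913
k* = 2.3913^(1/0.73) ≈ 3.3012

k* = 3.301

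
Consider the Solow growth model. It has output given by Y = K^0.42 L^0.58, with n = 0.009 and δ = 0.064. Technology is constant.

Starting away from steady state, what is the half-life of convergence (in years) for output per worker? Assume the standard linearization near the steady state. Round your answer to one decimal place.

half-life ≈ 16.4 years

Near the steady state the convergence rate is λ = (1 − α)(n + δ).
λ = (1 − 0.42) × 0.073 = 0.58 × 0.073 = 0.04234
Half-life = ln 2 / λ = 0.6931 / 0.04234 ≈ 16.37 years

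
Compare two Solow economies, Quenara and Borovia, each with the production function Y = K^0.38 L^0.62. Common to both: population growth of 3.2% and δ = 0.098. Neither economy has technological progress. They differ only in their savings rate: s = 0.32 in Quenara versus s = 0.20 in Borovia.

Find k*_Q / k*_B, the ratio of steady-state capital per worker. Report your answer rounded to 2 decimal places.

ratio ≈ 2.13

Steady-state k* = [s/(n + δ)]^(1/(1−α)), so the ratio is [ (s_Q/(n + δ)_Q) / (s_B/(n + δ)_B) ]^1.6129.
s_Q/(n + δ)_Q = 0.32/0.130 = 2.4615; s_B/(n + δ)_B = 0.20/0.130 = 1.5385.
Ratio = (2.4615/1.5385)^1.6129 = 1.5999^1.6129 ≈ 2.1339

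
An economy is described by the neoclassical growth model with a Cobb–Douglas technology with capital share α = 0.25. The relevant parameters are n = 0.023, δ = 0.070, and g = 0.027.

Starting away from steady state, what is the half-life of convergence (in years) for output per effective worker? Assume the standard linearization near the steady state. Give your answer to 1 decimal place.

about 7.7 years

Near the steady state the convergence rate is λ = (1 − α)(n + g + δ).
λ = (1 − 0.25) × 0.120 = 0.75 × 0.120 = 0.0900
Half-life = ln 2 / λ = 0.6931 / 0.0900 ≈ 7.70 years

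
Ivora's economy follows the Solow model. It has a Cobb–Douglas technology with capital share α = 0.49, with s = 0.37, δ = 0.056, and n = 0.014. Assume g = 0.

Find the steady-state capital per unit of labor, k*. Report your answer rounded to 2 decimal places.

k* ≈ 26.17

Steady state requires s·f(k) = (n + δ)·k, i.e. s·k^α = (n + δ)·k.
Rearranging, k^(1−α) = s / (n + δ).
k^0.51 = 0.37 / (0.014 + 0.056) = 0.37 / 0.070 = 5.2857
k* = 5.2857^(1/0.51) ≈ 26.1727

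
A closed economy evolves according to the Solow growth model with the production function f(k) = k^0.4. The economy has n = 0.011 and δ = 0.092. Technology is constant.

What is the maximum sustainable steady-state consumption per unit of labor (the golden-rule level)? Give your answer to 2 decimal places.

At the golden rule, f'(k) = n + δ, so α·k^(α−1) = n + δ and k_gold = (α/(n + δ))^(1/(1−α)).
k_gold = (0.4/0.103)^(1/0.6) = 3.8835^1.6667 ≈ 9.5953
c_gold = f(k_gold) − (n + δ)·k_gold = 2.4707 − 0.103×9.5953 ≈ 1.4824

c_gold ≈ 1.48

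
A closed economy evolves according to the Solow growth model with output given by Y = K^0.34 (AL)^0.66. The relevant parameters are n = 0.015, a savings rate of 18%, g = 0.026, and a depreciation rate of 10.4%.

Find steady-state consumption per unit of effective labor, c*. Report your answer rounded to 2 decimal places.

c* = 0.92

Steady state requires s·f(k) = (n + g + δ)·k, i.e. s·k^α = (n + g + δ)·k.
Dividing both sides by k: k^(1−α) = s / (n + g + δ).
k^0.66 = 0.18 / (0.015 + 0.026 + 0.104) = 0.18 / 0.145 = 1.2414
k* = 1.2414^(1/0.66) ≈ 1.3877
y* = (k*)^α = 1.3877^0.34 ≈ 1.1178
c* = (1 − s)·y* = (1 − 0.18) × 1.1178 ≈ 0.9166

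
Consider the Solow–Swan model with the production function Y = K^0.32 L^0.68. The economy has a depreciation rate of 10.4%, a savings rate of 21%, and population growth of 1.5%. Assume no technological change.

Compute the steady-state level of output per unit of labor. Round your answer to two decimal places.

y* ≈ 1.31

Steady state requires s·f(k) = (n + δ)·k, i.e. s·k^α = (n + δ)·k.
Dividing both sides by k: k^(1−α) = s / (n + δ).
k^0.68 = 0.21 / (0.015 + 0.104) = 0.21 / 0.119 = 1.7647
k* = 1.7647^(1/0.68) ≈ 2.3054
y* = (k*)^α = 2.3054^0.32 ≈ 1.3064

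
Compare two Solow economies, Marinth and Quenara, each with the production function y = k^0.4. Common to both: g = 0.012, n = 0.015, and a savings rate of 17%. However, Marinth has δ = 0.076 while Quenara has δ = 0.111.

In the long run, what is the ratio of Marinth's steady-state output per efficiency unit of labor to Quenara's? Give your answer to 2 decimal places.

Steady-state y* = [s/(n + g + δ)]^(α/(1−α)), so the ratio is [ (s_M/(n + g + δ)_M) / (s_Q/(n + g + δ)_Q) ]^0.6667.
s_M/(n + g + δ)_M = 0.17/0.103 = 1.6505; s_Q/(n + g + δ)_Q = 0.17/0.138 = 1.2319.
Ratio = (1.6505/1.2319)^0.6667 = 1.3398^0.6667 ≈ 1.2153

y*_M / y*_Q ≈ 1.22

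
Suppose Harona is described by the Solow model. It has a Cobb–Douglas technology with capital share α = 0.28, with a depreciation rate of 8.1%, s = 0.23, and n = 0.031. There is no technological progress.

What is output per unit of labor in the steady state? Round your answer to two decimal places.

In steady state, investment equals break-even investment: s·k^α = (n + δ)·k.
Rearranging, k^(1−α) = s / (n + δ).
k^0.72 = 0.23 / (0.031 + 0.081) = 0.23 / 0.112 = 2.0536
k* = 2.0536^(1/0.72) ≈ 2.7168
y* = (k*)^α = 2.7168^0.28 ≈ 1.3229

y* = 1.32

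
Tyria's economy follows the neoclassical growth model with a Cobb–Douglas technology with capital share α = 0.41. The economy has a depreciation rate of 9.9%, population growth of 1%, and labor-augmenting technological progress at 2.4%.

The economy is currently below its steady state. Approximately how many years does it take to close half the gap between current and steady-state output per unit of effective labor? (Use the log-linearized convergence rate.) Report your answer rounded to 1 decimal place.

t_½ ≈ 8.8 years

Near the steady state the convergence rate is λ = (1 − α)(n + g + δ).
λ = (1 − 0.41) × 0.133 = 0.59 × 0.133 = 0.07847
Half-life = ln 2 / λ = 0.6931 / 0.07847 ≈ 8.83 years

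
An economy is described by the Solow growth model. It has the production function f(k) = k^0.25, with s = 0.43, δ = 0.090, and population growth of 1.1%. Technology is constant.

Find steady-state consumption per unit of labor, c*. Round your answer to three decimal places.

c* = 0.924

Steady state requires s·f(k) = (n + δ)·k, i.e. s·k^α = (n + δ)·k.
Rearranging, k^(1−α) = s / (n + δ).
k^0.75 = 0.43 / (0.011 + 0.090) = 0.43 / 0.101 = 4.2574
k* = 4.2574^(1/0.75) ≈ 6.9002
y* = (k*)^α = 6.9002^0.25 ≈ 1.6207
c* = (1 − s)·y* = (1 − 0.43) × 1.6207 ≈ 0.9238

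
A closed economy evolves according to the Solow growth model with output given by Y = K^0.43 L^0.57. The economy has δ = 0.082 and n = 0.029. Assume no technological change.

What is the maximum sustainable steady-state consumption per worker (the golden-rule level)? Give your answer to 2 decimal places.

At the golden rule, f'(k) = n + δ, so α·k^(α−1) = n + δ and k_gold = (α/(n + δ))^(1/(1−α)).
k_gold = (0.43/0.111)^(1/0.57) = 3.8739^1.7544 ≈ 10.7609
c_gold = f(k_gold) − (n + δ)·k_gold = 2.7778 − 0.111×10.7609 ≈ 1.5833

c_gold ≈ 1.58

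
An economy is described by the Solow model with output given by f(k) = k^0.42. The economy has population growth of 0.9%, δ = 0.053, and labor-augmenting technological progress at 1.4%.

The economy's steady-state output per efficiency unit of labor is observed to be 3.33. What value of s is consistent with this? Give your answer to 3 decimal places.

Steady state requires s·f(k) = (n + g + δ)·k, i.e. s·k^α = (n + g + δ)·k.
Since y* = [s/(n + g + δ)]^(α/(1−α)), we have s/(n + g + δ) = (y*)^((1−α)/α) = 3.33^1.381 = 5.2662.
Therefore s = 5.2662 × (n + g + δ) = 5.2662 × 0.076 = 0.4002.

s ≈ 0.400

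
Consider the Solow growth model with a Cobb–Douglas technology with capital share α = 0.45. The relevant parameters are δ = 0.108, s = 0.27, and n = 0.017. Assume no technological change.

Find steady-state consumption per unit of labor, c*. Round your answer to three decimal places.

c* ≈ 1.371

At the steady state, Δk = 0, so s·k^α = (n + δ)·k.
Rearranging, k^(1−α) = s / (n + δ).
k^0.55 = 0.27 / (0.017 + 0.108) = 0.27 / 0.125 = 2.1600
k* = 2.1600^(1/0.55) ≈ 4.0560
y* = (k*)^α = 4.0560^0.45 ≈ 1.8778
c* = (1 − s)·y* = (1 − 0.27) × 1.8778 ≈ 1.3708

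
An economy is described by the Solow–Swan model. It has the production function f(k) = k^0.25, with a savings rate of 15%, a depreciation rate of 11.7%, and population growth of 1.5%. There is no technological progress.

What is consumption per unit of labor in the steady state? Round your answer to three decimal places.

c* = 0.887

Steady state requires s·f(k) = (n + δ)·k, i.e. s·k^α = (n + δ)·k.
Rearranging, k^(1−α) = s / (n + δ).
k^0.75 = 0.15 / (0.015 + 0.117) = 0.15 / 0.132 = 1.1364
k* = 1.1364^(1/0.75) ≈ 1.1859
y* = (k*)^α = 1.1859^0.25 ≈ 1.0435
c* = (1 − s)·y* = (1 − 0.15) × 1.0435 ≈ 0.8870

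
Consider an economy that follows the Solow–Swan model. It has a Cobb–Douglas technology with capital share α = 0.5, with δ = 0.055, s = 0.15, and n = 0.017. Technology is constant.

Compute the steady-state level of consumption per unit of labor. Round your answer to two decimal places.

c* = 1.77

In steady state, investment equals break-even investment: s·k^α = (n + δ)·k.
Dividing both sides by k: k^(1−α) = s / (n + δ).
k^0.5 = 0.15 / (0.017 + 0.055) = 0.15 / 0.072 = 2.0833
k* = 2.0833^(1/0.5) ≈ 4.3401
y* = (k*)^α = 4.3401^0.5 ≈ 2.0833
c* = (1 − s)·y* = (1 − 0.15) × 2.0833 ≈ 1.7708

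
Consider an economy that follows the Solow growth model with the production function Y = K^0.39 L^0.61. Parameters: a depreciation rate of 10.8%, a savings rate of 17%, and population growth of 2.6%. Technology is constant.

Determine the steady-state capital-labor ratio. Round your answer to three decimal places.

k* = 1.477

Steady state requires s·f(k) = (n + δ)·k, i.e. s·k^α = (n + δ)·k.
Dividing both sides by k: k^(1−α) = s / (n + δ).
k^0.61 = 0.17 / (0.026 + 0.108) = 0.17 / 0.134 = 1.2687
k* = 1.2687^(1/0.61) ≈ 1.4772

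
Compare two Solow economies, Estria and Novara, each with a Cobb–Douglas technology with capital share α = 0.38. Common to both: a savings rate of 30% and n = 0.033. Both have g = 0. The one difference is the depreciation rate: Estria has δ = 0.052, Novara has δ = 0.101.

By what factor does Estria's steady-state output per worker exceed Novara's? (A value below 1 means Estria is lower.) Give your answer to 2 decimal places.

Steady-state y* = [s/(n + δ)]^(α/(1−α)), so the ratio is [ (s_E/(n + δ)_E) / (s_N/(n + δ)_N) ]^0.6129.
s_E/(n + δ)_E = 0.30/0.085 = 3.5294; s_N/(n + δ)_N = 0.30/0.134 = 2.2388.
Ratio = (3.5294/2.2388)^0.6129 = 1.5765^0.6129 ≈ 1.3218

ratio ≈ 1.32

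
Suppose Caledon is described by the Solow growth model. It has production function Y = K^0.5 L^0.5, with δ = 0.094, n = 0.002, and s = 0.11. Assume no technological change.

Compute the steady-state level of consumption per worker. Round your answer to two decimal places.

In steady state, investment equals break-even investment: s·k^α = (n + δ)·k.
Rearranging, k^(1−α) = s / (n + δ).
k^0.5 = 0.11 / (0.002 + 0.094) = 0.11 / 0.096 = 1.1458
k* = 1.1458^(1/0.5) ≈ 1.3129
y* = (k*)^α = 1.3129^0.5 ≈ 1.1458
c* = (1 − s)·y* = (1 − 0.11) × 1.1458 ≈ 1.0198

c* = 1.02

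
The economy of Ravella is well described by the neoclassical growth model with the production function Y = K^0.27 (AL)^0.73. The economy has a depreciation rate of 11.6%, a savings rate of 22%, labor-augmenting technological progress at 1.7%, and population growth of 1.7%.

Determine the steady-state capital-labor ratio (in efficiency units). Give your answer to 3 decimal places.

Steady state requires s·f(k) = (n + g + δ)·k, i.e. s·k^α = (n + g + δ)·k.
Rearranging, k^(1−α) = s / (n + g + δ).
k^0.73 = 0.22 / (0.017 + 0.017 + 0.116) = 0.22 / 0.150 = 1.4667
k* = 1.4667^(1/0.73) ≈ 1.6899

k* ≈ 1.690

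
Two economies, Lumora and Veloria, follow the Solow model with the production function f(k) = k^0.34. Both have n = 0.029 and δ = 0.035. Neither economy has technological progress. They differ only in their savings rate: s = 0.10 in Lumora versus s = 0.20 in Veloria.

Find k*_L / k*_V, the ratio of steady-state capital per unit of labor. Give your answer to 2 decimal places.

k*_L / k*_V ≈ 0.35

Steady-state k* = [s/(n + δ)]^(1/(1−α)), so the ratio is [ (s_L/(n + δ)_L) / (s_V/(n + δ)_V) ]^1.5152.
s_L/(n + δ)_L = 0.10/0.064 = 1.5625; s_V/(n + δ)_V = 0.20/0.064 = 3.1250.
Ratio = (1.5625/3.1250)^1.5152 = 0.5000^1.5152 ≈ 0.3498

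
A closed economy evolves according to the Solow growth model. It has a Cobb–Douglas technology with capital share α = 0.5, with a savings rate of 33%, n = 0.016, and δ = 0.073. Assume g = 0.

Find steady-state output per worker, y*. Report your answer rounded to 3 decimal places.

In steady state, investment equals break-even investment: s·k^α = (n + δ)·k.
Dividing both sides by k: k^(1−α) = s / (n + δ).
k^0.5 = 0.33 / (0.016 + 0.073) = 0.33 / 0.089 = 3.7079
k* = 3.7079^(1/0.5) ≈ 13.7485
y* = (k*)^α = 13.7485^0.5 ≈ 3.7079

y* = 3.708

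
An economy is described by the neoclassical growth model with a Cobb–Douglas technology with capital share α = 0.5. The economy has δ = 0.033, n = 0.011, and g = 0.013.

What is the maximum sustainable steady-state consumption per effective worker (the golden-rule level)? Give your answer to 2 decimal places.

c_gold ≈ 4.39

At the golden rule, f'(k) = n + g + δ, so α·k^(α−1) = n + g + δ and k_gold = (α/(n + g + δ))^(1/(1−α)).
k_gold = (0.5/0.057)^(1/0.5) = 8.7719^2 ≈ 76.9462
c_gold = f(k_gold) − (n + g + δ)·k_gold = 8.7719 − 0.057×76.9462 ≈ 4.3860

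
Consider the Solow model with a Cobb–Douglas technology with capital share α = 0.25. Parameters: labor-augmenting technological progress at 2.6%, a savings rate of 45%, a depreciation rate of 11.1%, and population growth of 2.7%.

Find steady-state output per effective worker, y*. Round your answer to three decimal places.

y* ≈ 1.400

In steady state, investment equals break-even investment: s·k^α = (n + g + δ)·k.
Rearranging, k^(1−α) = s / (n + g + δ).
k^0.75 = 0.45 / (0.027 + 0.026 + 0.111) = 0.45 / 0.164 = 2.7439
k* = 2.7439^(1/0.75) ≈ 3.8414
y* = (k*)^α = 3.8414^0.25 ≈ 1.4000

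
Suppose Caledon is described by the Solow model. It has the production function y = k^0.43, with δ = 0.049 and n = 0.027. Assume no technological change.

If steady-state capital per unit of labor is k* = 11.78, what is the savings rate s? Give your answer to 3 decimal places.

s ≈ 0.310

At the steady state, Δk = 0, so s·k^α = (n + δ)·k.
So s / (n + δ) = (k*)^(1−α) = 11.78^0.57 = 4.0790.
Therefore s = 4.0790 × (n + δ) = 4.0790 × 0.076 = 0.3100.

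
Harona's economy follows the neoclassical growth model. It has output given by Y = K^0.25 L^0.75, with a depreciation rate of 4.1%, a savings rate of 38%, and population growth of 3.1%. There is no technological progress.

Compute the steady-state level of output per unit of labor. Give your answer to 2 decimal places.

At the steady state, Δk = 0, so s·k^α = (n + δ)·k.
Dividing both sides by k: k^(1−α) = s / (n + δ).
k^0.75 = 0.38 / (0.031 + 0.041) = 0.38 / 0.072 = 5.2778
k* = 5.2778^(1/0.75) ≈ 9.1890
y* = (k*)^α = 9.1890^0.25 ≈ 1.7411

y* = 1.74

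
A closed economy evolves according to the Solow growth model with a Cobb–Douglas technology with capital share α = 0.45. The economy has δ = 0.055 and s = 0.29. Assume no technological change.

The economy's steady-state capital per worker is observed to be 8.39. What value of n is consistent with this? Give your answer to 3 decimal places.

In steady state, investment equals break-even investment: s·k^α = (n + δ)·k.
So s / (n + δ) = (k*)^(1−α) = 8.39^0.55 = 3.2216.
Therefore n + δ = s / 3.2216 = 0.29 / 3.2216 = 0.0900, so n = 0.0900 − 0.055 = 0.0350.

n ≈ 0.035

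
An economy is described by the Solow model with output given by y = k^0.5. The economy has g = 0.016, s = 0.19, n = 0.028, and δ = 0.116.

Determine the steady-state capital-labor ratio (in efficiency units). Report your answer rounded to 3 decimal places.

At the steady state, Δk = 0, so s·k^α = (n + g + δ)·k.
Rearranging, k^(1−α) = s / (n + g + δ).
k^0.5 = 0.19 / (0.028 + 0.016 + 0.116) = 0.19 / 0.160 = 1.1875
k* = 1.1875^(1/0.5) ≈ 1.4102

k* ≈ 1.410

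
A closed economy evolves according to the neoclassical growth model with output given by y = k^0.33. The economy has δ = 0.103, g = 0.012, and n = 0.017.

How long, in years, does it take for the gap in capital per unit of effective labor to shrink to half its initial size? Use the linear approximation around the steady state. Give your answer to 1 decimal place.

half-life ≈ 7.8 years

Near the steady state the convergence rate is λ = (1 − α)(n + g + δ).
λ = (1 − 0.33) × 0.132 = 0.67 × 0.132 = 0.08844
Half-life = ln 2 / λ = 0.6931 / 0.08844 ≈ 7.84 years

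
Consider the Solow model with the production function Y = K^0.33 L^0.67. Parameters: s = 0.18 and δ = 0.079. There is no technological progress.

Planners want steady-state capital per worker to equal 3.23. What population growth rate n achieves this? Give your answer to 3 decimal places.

At the steady state, Δk = 0, so s·k^α = (n + δ)·k.
So s / (n + δ) = (k*)^(1−α) = 3.23^0.67 = 2.1936.
Therefore n + δ = s / 2.1936 = 0.18 / 2.1936 = 0.0821, so n = 0.0821 − 0.079 = 0.0031.

n ≈ 0.003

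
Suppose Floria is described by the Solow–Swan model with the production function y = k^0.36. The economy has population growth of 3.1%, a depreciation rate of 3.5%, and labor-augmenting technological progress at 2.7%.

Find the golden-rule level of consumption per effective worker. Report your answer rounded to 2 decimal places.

At the golden rule, f'(k) = n + g + δ, so α·k^(α−1) = n + g + δ and k_gold = (α/(n + g + δ))^(1/(1−α)).
k_gold = (0.36/0.093)^(1/0.64) = 3.8710^1.5625 ≈ 8.2885
c_gold = f(k_gold) − (n + g + δ)·k_gold = 2.1412 − 0.093×8.2885 ≈ 1.3704

c_gold ≈ 1.37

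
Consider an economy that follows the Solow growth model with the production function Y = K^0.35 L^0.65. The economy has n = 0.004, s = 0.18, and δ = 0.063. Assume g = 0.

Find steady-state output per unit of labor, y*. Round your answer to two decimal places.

In steady state, investment equals break-even investment: s·k^α = (n + δ)·k.
Dividing both sides by k: k^(1−α) = s / (n + δ).
k^0.65 = 0.18 / (0.004 + 0.063) = 0.18 / 0.067 = 2.6866
k* = 2.6866^(1/0.65) ≈ 4.5742
y* = (k*)^α = 4.5742^0.35 ≈ 1.7026

y* = 1.70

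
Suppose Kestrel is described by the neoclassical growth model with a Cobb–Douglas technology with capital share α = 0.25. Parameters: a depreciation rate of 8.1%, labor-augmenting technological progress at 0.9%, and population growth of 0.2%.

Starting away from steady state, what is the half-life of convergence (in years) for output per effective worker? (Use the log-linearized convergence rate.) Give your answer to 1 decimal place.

half-life ≈ 10.0 years

Near the steady state the convergence rate is λ = (1 − α)(n + g + δ).
λ = (1 − 0.25) × 0.092 = 0.75 × 0.092 = 0.0690
Half-life = ln 2 / λ = 0.6931 / 0.0690 ≈ 10.04 years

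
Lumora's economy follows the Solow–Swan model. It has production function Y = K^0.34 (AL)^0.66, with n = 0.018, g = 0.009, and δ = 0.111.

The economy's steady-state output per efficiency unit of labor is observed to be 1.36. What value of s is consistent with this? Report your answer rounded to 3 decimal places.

At the steady state, Δk = 0, so s·k^α = (n + g + δ)·k.
Since y* = [s/(n + g + δ)]^(α/(1−α)), we have s/(n + g + δ) = (y*)^((1−α)/α) = 1.36^1.9412 = 1.8165.
Therefore s = 1.8165 × (n + g + δ) = 1.8165 × 0.138 = 0.2507.

s ≈ 0.251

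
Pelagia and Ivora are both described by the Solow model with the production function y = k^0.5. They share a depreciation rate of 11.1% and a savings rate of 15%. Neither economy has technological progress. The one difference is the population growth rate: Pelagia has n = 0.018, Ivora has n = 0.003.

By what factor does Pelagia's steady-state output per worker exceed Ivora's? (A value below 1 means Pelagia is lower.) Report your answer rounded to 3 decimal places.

Steady-state y* = [s/(n + δ)]^(α/(1−α)), so the ratio is [ (s_P/(n + δ)_P) / (s_I/(n + δ)_I) ]^1.
s_P/(n + δ)_P = 0.15/0.129 = 1.1628; s_I/(n + δ)_I = 0.15/0.114 = 1.3158.
Ratio = (1.1628/1.3158)^1 = 0.8837^1 ≈ 0.8837

y*_P / y*_I ≈ 0.884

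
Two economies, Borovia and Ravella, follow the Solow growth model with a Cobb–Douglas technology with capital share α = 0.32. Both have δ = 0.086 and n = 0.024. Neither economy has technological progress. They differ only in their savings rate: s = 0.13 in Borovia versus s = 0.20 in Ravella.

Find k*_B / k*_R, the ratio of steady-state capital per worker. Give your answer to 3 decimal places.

k*_B / k*_R ≈ 0.531

Steady-state k* = [s/(n + δ)]^(1/(1−α)), so the ratio is [ (s_B/(n + δ)_B) / (s_R/(n + δ)_R) ]^1.4706.
s_B/(n + δ)_B = 0.13/0.110 = 1.1818; s_R/(n + δ)_R = 0.20/0.110 = 1.8182.
Ratio = (1.1818/1.8182)^1.4706 = 0.6500^1.4706 ≈ 0.5307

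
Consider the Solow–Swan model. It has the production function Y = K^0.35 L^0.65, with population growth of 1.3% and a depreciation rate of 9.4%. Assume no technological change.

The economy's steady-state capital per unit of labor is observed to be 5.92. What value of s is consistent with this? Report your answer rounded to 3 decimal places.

At the steady state, Δk = 0, so s·k^α = (n + δ)·k.
So s / (n + δ) = (k*)^(1−α) = 5.92^0.65 = 3.1769.
Therefore s = 3.1769 × (n + δ) = 3.1769 × 0.107 = 0.3399.

s ≈ 0.340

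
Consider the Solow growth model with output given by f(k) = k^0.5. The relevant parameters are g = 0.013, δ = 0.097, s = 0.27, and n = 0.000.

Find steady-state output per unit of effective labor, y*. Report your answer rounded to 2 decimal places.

Steady state requires s·f(k) = (n + g + δ)·k, i.e. s·k^α = (n + g + δ)·k.
Rearranging, k^(1−α) = s / (n + g + δ).
k^0.5 = 0.27 / (0.000 + 0.013 + 0.097) = 0.27 / 0.110 = 2.4545
k* = 2.4545^(1/0.5) ≈ 6.0246
y* = (k*)^α = 6.0246^0.5 ≈ 2.4545

y* = 2.45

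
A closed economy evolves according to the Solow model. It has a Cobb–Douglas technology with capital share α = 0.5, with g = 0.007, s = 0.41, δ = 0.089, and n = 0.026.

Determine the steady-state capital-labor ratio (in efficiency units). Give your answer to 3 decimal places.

k* = 11.294

Steady state requires s·f(k) = (n + g + δ)·k, i.e. s·k^α = (n + g + δ)·k.
Dividing both sides by k: k^(1−α) = s / (n + g + δ).
k^0.5 = 0.41 / (0.026 + 0.007 + 0.089) = 0.41 / 0.122 = 3.3607
k* = 3.3607^(1/0.5) ≈ 11.2943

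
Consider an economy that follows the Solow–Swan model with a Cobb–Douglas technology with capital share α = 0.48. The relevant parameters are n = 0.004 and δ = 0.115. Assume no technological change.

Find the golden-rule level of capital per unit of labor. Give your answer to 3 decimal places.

k_gold ≈ 14.615

The golden rule sets f'(k) = n + δ, i.e. α·k^(α−1) = n + δ.
So k^(1−α) = α / (n + δ) = 0.48 / 0.119 = 4.0336.
k_gold = 4.0336^(1/0.52) ≈ 14.6148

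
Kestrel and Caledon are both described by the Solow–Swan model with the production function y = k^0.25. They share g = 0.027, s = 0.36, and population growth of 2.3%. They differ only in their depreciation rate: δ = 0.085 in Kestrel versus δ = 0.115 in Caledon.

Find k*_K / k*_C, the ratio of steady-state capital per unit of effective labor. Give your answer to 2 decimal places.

Steady-state k* = [s/(n + g + δ)]^(1/(1−α)), so the ratio is [ (s_K/(n + g + δ)_K) / (s_C/(n + g + δ)_C) ]^1.3333.
s_K/(n + g + δ)_K = 0.36/0.135 = 2.6667; s_C/(n + g + δ)_C = 0.36/0.165 = 2.1818.
Ratio = (2.6667/2.1818)^1.3333 = 1.2222^1.3333 ≈ 1.3067

k*_K / k*_C ≈ 1.31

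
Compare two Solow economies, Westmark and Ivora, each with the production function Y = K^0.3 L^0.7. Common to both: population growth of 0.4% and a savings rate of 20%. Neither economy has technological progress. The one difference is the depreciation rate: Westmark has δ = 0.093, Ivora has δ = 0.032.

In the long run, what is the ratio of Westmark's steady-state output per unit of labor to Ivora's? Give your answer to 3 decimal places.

y*_W / y*_I ≈ 0.654

Steady-state y* = [s/(n + δ)]^(α/(1−α)), so the ratio is [ (s_W/(n + δ)_W) / (s_I/(n + δ)_I) ]^0.4286.
s_W/(n + δ)_W = 0.20/0.097 = 2.0619; s_I/(n + δ)_I = 0.20/0.036 = 5.5556.
Ratio = (2.0619/5.5556)^0.4286 = 0.3711^0.4286 ≈ 0.6539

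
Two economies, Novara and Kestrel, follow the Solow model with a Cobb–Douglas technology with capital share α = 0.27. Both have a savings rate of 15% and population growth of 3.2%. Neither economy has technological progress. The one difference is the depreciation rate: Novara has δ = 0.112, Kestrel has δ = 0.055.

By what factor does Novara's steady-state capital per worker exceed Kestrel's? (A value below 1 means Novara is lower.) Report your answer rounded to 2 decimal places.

ratio ≈ 0.50

Steady-state k* = [s/(n + δ)]^(1/(1−α)), so the ratio is [ (s_N/(n + δ)_N) / (s_K/(n + δ)_K) ]^1.3699.
s_N/(n + δ)_N = 0.15/0.144 = 1.0417; s_K/(n + δ)_K = 0.15/0.087 = 1.7241.
Ratio = (1.0417/1.7241)^1.3699 = 0.6042^1.3699 ≈ 0.5015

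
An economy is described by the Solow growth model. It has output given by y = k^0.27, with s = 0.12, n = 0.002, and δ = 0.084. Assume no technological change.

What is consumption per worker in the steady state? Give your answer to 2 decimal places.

c* ≈ 1.00

Steady state requires s·f(k) = (n + δ)·k, i.e. s·k^α = (n + δ)·k.
Dividing both sides by k: k^(1−α) = s / (n + δ).
k^0.73 = 0.12 / (0.002 + 0.084) = 0.12 / 0.086 = 1.3953
k* = 1.3953^(1/0.73) ≈ 1.5782
y* = (k*)^α = 1.5782^0.27 ≈ 1.1311
c* = (1 − s)·y* = (1 − 0.12) × 1.1311 ≈ 0.9954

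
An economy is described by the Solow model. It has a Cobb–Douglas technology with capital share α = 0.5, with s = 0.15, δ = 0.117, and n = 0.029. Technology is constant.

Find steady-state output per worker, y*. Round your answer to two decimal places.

At the steady state, Δk = 0, so s·k^α = (n + δ)·k.
Rearranging, k^(1−α) = s / (n + δ).
k^0.5 = 0.15 / (0.029 + 0.117) = 0.15 / 0.146 = 1.0274
k* = 1.0274^(1/0.5) ≈ 1.0556
y* = (k*)^α = 1.0556^0.5 ≈ 1.0274

y* = 1.03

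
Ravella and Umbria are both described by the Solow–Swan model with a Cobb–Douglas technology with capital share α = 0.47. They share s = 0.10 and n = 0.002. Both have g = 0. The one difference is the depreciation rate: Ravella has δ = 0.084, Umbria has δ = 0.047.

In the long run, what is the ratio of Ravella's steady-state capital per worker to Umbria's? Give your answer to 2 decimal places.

k*_R / k*_U ≈ 0.35

Steady-state k* = [s/(n + δ)]^(1/(1−α)), so the ratio is [ (s_R/(n + δ)_R) / (s_U/(n + δ)_U) ]^1.8868.
s_R/(n + δ)_R = 0.10/0.086 = 1.1628; s_U/(n + δ)_U = 0.10/0.049 = 2.0408.
Ratio = (1.1628/2.0408)^1.8868 = 0.5698^1.8868 ≈ 0.3460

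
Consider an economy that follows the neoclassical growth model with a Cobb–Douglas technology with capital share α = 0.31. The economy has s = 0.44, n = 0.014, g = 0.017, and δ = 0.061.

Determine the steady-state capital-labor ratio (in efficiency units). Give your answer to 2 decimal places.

k* ≈ 9.66

Steady state requires s·f(k) = (n + g + δ)·k, i.e. s·k^α = (n + g + δ)·k.
Dividing both sides by k: k^(1−α) = s / (n + g + δ).
k^0.69 = 0.44 / (0.014 + 0.017 + 0.061) = 0.44 / 0.092 = 4.7826
k* = 4.7826^(1/0.69) ≈ 9.6610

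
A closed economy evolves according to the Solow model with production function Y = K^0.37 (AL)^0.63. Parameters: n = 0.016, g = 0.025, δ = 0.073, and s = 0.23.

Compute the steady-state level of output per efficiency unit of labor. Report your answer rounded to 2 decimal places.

In steady state, investment equals break-even investment: s·k^α = (n + g + δ)·k.
Dividing both sides by k: k^(1−α) = s / (n + g + δ).
k^0.63 = 0.23 / (0.016 + 0.025 + 0.073) = 0.23 / 0.114 = 2.0175
k* = 2.0175^(1/0.63) ≈ 3.0467
y* = (k*)^α = 3.0467^0.37 ≈ 1.5101

y* ≈ 1.51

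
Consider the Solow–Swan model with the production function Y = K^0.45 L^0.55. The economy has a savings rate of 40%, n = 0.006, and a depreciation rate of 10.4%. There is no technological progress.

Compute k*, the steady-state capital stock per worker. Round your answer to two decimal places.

k* = 10.46

At the steady state, Δk = 0, so s·k^α = (n + δ)·k.
Dividing both sides by k: k^(1−α) = s / (n + δ).
k^0.55 = 0.40 / (0.006 + 0.104) = 0.40 / 0.110 = 3.6364
k* = 3.6364^(1/0.55) ≈ 10.4569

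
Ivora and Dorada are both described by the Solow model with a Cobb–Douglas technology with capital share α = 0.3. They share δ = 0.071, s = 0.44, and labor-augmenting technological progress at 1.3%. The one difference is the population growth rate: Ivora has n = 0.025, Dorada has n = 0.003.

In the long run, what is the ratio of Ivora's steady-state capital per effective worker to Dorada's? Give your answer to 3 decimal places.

Steady-state k* = [s/(n + g + δ)]^(1/(1−α)), so the ratio is [ (s_I/(n + g + δ)_I) / (s_D/(n + g + δ)_D) ]^1.4286.
s_I/(n + g + δ)_I = 0.44/0.109 = 4.0367; s_D/(n + g + δ)_D = 0.44/0.087 = 5.0575.
Ratio = (4.0367/5.0575)^1.4286 = 0.7982^1.4286 ≈ 0.7247

ratio ≈ 0.725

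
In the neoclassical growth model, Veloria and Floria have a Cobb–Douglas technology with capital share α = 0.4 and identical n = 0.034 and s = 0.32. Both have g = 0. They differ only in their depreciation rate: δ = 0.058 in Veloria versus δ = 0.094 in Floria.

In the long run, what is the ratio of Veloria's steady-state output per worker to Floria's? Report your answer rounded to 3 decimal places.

Steady-state y* = [s/(n + δ)]^(α/(1−α)), so the ratio is [ (s_V/(n + δ)_V) / (s_F/(n + δ)_F) ]^0.6667.
s_V/(n + δ)_V = 0.32/0.092 = 3.4783; s_F/(n + δ)_F = 0.32/0.128 = 2.5000.
Ratio = (3.4783/2.5000)^0.6667 = 1.3913^0.6667 ≈ 1.2463

y*_V / y*_F ≈ 1.246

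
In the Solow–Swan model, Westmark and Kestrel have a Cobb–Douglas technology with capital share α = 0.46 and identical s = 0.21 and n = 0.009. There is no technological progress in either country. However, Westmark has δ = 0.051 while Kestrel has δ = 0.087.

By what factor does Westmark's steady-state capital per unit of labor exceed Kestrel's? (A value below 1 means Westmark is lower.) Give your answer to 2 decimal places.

k*_W / k*_K ≈ 2.39

Steady-state k* = [s/(n + δ)]^(1/(1−α)), so the ratio is [ (s_W/(n + δ)_W) / (s_K/(n + δ)_K) ]^1.8519.
s_W/(n + δ)_W = 0.21/0.060 = 3.5000; s_K/(n + δ)_K = 0.21/0.096 = 2.1875.
Ratio = (3.5000/2.1875)^1.8519 = 1.6000^1.8519 ≈ 2.3879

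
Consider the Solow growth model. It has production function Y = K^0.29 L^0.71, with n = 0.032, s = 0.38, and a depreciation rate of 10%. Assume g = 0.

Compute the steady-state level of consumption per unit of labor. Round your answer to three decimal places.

Steady state requires s·f(k) = (n + δ)·k, i.e. s·k^α = (n + δ)·k.
Dividing both sides by k: k^(1−α) = s / (n + δ).
k^0.71 = 0.38 / (0.032 + 0.100) = 0.38 / 0.132 = 2.8788
k* = 2.8788^(1/0.71) ≈ 4.4338
y* = (k*)^α = 4.4338^0.29 ≈ 1.5402
c* = (1 − s)·y* = (1 − 0.38) × 1.5402 ≈ 0.9549

c* = 0.955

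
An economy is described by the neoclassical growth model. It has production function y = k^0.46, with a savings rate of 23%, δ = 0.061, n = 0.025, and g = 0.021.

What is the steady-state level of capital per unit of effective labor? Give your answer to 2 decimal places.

In steady state, investment equals break-even investment: s·k^α = (n + g + δ)·k.
Rearranging, k^(1−α) = s / (n + g + δ).
k^0.54 = 0.23 / (0.025 + 0.021 + 0.061) = 0.23 / 0.107 = 2.1495
k* = 2.1495^(1/0.54) ≈ 4.1251

k* ≈ 4.13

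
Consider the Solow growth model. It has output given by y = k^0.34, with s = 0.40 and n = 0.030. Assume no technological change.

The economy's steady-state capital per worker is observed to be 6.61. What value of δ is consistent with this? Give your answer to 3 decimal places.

In steady state, investment equals break-even investment: s·k^α = (n + δ)·k.
So s / (n + δ) = (k*)^(1−α) = 6.61^0.66 = 3.4780.
Therefore n + δ = s / 3.4780 = 0.40 / 3.4780 = 0.1150, so δ = 0.1150 − 0.030 = 0.0850.

δ ≈ 0.085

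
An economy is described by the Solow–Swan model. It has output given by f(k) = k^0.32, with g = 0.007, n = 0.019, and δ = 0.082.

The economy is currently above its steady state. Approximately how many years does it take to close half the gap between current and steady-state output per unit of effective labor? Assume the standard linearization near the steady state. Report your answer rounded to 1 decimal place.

Near the steady state the convergence rate is λ = (1 − α)(n + g + δ).
λ = (1 − 0.32) × 0.108 = 0.68 × 0.108 = 0.07344
Half-life = ln 2 / λ = 0.6931 / 0.07344 ≈ 9.44 years

half-life ≈ 9.4 years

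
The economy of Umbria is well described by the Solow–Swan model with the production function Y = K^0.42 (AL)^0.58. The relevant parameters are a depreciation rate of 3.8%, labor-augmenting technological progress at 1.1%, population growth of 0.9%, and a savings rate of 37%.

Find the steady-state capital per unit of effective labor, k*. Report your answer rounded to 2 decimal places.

k* ≈ 24.41

In steady state, investment equals break-even investment: s·k^α = (n + g + δ)·k.
Rearranging, k^(1−α) = s / (n + g + δ).
k^0.58 = 0.37 / (0.009 + 0.011 + 0.038) = 0.37 / 0.058 = 6.3793
k* = 6.3793^(1/0.58) ≈ 24.4084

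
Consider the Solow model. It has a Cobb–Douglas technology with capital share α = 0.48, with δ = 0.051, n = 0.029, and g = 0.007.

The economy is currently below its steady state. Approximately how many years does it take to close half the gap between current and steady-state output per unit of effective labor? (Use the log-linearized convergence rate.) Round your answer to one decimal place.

Near the steady state the convergence rate is λ = (1 − α)(n + g + δ).
λ = (1 − 0.48) × 0.087 = 0.52 × 0.087 = 0.04524
Half-life = ln 2 / λ = 0.6931 / 0.04524 ≈ 15.32 years

half-life ≈ 15.3 years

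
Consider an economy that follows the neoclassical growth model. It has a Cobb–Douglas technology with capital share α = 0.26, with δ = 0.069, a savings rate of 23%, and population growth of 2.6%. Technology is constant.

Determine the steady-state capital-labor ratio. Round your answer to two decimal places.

In steady state, investment equals break-even investment: s·k^α = (n + δ)·k.
Rearranging, k^(1−α) = s / (n + δ).
k^0.74 = 0.23 / (0.026 + 0.069) = 0.23 / 0.095 = 2.4211
k* = 2.4211^(1/0.74) ≈ 3.3032

k* ≈ 3.30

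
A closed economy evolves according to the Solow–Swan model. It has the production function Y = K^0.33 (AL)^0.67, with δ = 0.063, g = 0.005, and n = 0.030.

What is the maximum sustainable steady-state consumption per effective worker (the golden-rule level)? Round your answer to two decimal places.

At the golden rule, f'(k) = n + g + δ, so α·k^(α−1) = n + g + δ and k_gold = (α/(n + g + δ))^(1/(1−α)).
k_gold = (0.33/0.098)^(1/0.67) = 3.3673^1.4925 ≈ 6.1231
c_gold = f(k_gold) − (n + g + δ)·k_gold = 1.8184 − 0.098×6.1231 ≈ 1.2183

c_gold ≈ 1.22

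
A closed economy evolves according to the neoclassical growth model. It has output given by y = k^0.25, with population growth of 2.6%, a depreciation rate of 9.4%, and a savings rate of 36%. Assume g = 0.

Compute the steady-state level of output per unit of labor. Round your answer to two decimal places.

y* = 1.44

Steady state requires s·f(k) = (n + δ)·k, i.e. s·k^α = (n + δ)·k.
Rearranging, k^(1−α) = s / (n + δ).
k^0.75 = 0.36 / (0.026 + 0.094) = 0.36 / 0.120 = 3.0000
k* = 3.0000^(1/0.75) ≈ 4.3267
y* = (k*)^α = 4.3267^0.25 ≈ 1.4422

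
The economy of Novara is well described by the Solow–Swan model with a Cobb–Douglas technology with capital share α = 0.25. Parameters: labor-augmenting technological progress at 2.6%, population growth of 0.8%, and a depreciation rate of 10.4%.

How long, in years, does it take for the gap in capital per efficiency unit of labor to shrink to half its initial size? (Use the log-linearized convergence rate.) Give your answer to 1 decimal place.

Near the steady state the convergence rate is λ = (1 − α)(n + g + δ).
λ = (1 − 0.25) × 0.138 = 0.75 × 0.138 = 0.1035
Half-life = ln 2 / λ = 0.6931 / 0.1035 ≈ 6.70 years

half-life ≈ 6.7 years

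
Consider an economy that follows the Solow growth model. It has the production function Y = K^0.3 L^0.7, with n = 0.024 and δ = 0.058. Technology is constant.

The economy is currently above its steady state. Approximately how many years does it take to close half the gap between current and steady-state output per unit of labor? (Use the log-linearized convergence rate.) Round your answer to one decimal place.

Near the steady state the convergence rate is λ = (1 − α)(n + δ).
λ = (1 − 0.3) × 0.082 = 0.7 × 0.082 = 0.0574
Half-life = ln 2 / λ = 0.6931 / 0.0574 ≈ 12.07 years

t_½ ≈ 12.1 years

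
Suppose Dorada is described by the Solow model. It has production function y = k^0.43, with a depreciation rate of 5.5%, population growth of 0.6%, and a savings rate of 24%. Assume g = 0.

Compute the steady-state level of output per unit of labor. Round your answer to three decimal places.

y* ≈ 2.810

Steady state requires s·f(k) = (n + δ)·k, i.e. s·k^α = (n + δ)·k.
Dividing both sides by k: k^(1−α) = s / (n + δ).
k^0.57 = 0.24 / (0.006 + 0.055) = 0.24 / 0.061 = 3.9344
k* = 3.9344^(1/0.57) ≈ 11.0572
y* = (k*)^α = 11.0572^0.43 ≈ 2.8104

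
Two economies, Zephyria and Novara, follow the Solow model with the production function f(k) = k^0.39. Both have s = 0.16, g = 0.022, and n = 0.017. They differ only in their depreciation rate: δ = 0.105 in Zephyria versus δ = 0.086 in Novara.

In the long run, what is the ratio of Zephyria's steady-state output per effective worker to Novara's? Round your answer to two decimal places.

Steady-state y* = [s/(n + g + δ)]^(α/(1−α)), so the ratio is [ (s_Z/(n + g + δ)_Z) / (s_N/(n + g + δ)_N) ]^0.6393.
s_Z/(n + g + δ)_Z = 0.16/0.144 = 1.1111; s_N/(n + g + δ)_N = 0.16/0.125 = 1.2800.
Ratio = (1.1111/1.2800)^0.6393 = 0.8680^0.6393 ≈ 0.9135

ratio ≈ 0.91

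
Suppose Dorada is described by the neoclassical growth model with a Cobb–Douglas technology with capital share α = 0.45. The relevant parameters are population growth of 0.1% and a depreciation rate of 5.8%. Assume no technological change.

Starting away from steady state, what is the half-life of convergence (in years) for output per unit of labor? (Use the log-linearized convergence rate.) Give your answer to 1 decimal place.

about 21.4 years

Near the steady state the convergence rate is λ = (1 − α)(n + δ).
λ = (1 − 0.45) × 0.059 = 0.55 × 0.059 = 0.03245
Half-life = ln 2 / λ = 0.6931 / 0.03245 ≈ 21.36 years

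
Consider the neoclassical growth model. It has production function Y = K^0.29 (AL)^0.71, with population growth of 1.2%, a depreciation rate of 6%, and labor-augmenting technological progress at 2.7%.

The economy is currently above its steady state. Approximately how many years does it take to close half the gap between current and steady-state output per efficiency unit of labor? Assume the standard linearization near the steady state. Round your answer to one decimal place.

Near the steady state the convergence rate is λ = (1 − α)(n + g + δ).
λ = (1 − 0.29) × 0.099 = 0.71 × 0.099 = 0.07029
Half-life = ln 2 / λ = 0.6931 / 0.07029 ≈ 9.86 years

half-life ≈ 9.9 years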